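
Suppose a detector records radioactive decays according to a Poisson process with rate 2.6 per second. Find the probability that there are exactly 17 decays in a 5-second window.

0.0550

Over the interval, μ = 2.6 × 5 = 13 (a 5-second window = 5 seconds).
P(N = 17) = e^(−μ) μ^17/17! = e^(−13) · 13^17/355687428096000 ≈ 0.0550.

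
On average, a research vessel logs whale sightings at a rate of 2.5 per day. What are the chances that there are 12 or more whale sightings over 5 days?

Over the interval, μ = 2.5 × 5 = 12.5 (5 days).
P(N ≥ 12) = 1 − P(N ≤ 11) = 1 − Σ_{j=0}^{11} e^(−μ) μ^j/j! ≈ 0.5942.

0.5942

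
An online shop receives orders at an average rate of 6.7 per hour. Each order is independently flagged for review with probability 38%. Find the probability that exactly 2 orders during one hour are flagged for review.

0.2541

Thinning: the orders that are flagged for review themselves form a Poisson process with rate 0.38 × 6.7 = 2.546 per hour.
So μ = 2.546.
P(N = 2) = e^(−2.546) · 2.546^2/2! ≈ 0.2541.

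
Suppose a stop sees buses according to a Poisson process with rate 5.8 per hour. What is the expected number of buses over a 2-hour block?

E[N] = λt = 5.8 × 2 = 11.6 (a 2-hour block = 2 hours).

11.6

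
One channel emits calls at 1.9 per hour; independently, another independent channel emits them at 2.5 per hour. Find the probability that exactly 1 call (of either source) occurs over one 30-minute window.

0.2438

Independent Poisson processes superpose: combined rate λ = 1.9 + 2.5 = 4.4 per hour.
Over the interval, μ = 4.4 × 0.5 = 2.2 (a 30-minute window = 0.5 hours).
P(N = 1) = e^(−2.2) · 2.2^1/1! ≈ 0.2438.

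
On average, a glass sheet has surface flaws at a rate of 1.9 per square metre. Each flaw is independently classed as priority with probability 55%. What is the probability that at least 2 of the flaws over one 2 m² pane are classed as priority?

Thinning: the flaws that are classed as priority themselves form a Poisson process with rate 0.55 × 1.9 = 1.045 per square metre.
Over the interval, μ = 1.045 × 2 = 2.09 (a 2 m² pane = 2 square metres).
P(N ≥ 2) = 1 − P(N ≤ 1) ≈ 0.6178.

0.6178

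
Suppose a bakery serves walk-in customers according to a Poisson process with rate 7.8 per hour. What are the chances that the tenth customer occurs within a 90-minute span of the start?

0.7304

Over the interval, μ = 7.8 × 1.5 = 11.7 (a 90-minute span = 1.5 hours).
The tenth arrival falls in the interval iff at least 10 events occur there: P(S_10 ≤ t) = P(N ≥ 10) = 1 − P(N ≤ 9) ≈ 0.7304.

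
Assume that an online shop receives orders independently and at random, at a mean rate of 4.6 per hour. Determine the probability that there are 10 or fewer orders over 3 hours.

0.1893

Over the interval, μ = 4.6 × 3 = 13.8 (3 hours).
P(N ≤ 10) = Σ_{j=0}^{10} e^(−μ) μ^j/j! ≈ 0.1893.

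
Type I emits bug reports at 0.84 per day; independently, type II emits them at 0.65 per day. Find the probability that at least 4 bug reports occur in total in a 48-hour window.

Independent Poisson processes superpose: combined rate λ = 0.84 + 0.65 = 1.49 per day.
Over the interval, μ = 1.49 × 2 = 2.98 (a 48-hour window = 2 days).
P(N ≥ 4) = 1 − P(N ≤ 3) ≈ 0.3483.

0.3483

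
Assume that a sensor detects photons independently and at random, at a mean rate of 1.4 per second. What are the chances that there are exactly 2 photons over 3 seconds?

0.1323

Over the interval, μ = 1.4 × 3 = 4.2 (3 seconds).
P(N = 2) = e^(−μ) μ^2/2! = e^(−4.2) · 4.2^2/2 ≈ 0.1323.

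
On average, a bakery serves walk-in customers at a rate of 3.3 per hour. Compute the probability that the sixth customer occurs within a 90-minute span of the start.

0.3753

Over the interval, μ = 3.3 × 1.5 = 4.95 (a 90-minute span = 1.5 hours).
The sixth arrival falls in the interval iff at least 6 events occur there: P(S_6 ≤ t) = P(N ≥ 6) = 1 − P(N ≤ 5) ≈ 0.3753.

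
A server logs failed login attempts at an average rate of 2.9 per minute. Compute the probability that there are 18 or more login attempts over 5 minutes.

Over the interval, μ = 2.9 × 5 = 14.5 (5 minutes).
P(N ≥ 18) = 1 − P(N ≤ 17) = 1 − Σ_{j=0}^{17} e^(−μ) μ^j/j! ≈ 0.2103.

0.2103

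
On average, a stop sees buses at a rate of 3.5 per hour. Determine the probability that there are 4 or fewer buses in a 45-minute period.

0.8739

Over the interval, μ = 3.5 × 0.75 = 2.625 (a 45-minute period = 0.75 hours).
P(N ≤ 4) = Σ_{j=0}^{4} e^(−μ) μ^j/j! ≈ 0.8739.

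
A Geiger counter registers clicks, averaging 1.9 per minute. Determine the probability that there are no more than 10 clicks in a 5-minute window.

0.6453

Over the interval, μ = 1.9 × 5 = 9.5 (a 5-minute window = 5 minutes).
P(N ≤ 10) = Σ_{j=0}^{10} e^(−μ) μ^j/j! ≈ 0.6453.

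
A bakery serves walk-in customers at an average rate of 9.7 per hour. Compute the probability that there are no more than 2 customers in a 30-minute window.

Over the interval, μ = 9.7 × 0.5 = 4.85 (a 30-minute window = 0.5 hours).
P(N ≤ 2) = Σ_{j=0}^{2} e^(−μ) μ^j/j! ≈ 0.1379.

0.1379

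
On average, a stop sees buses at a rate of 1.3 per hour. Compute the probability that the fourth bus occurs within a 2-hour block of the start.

Over the interval, μ = 1.3 × 2 = 2.6 (a 2-hour block = 2 hours).
The fourth arrival falls in the interval iff at least 4 events occur there: P(S_4 ≤ t) = P(N ≥ 4) = 1 − P(N ≤ 3) ≈ 0.2640.

0.2640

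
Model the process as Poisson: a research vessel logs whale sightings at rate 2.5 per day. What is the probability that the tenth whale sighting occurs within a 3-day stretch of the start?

Over the interval, μ = 2.5 × 3 = 7.5 (a 3-day stretch = 3 days).
The tenth arrival falls in the interval iff at least 10 events occur there: P(S_10 ≤ t) = P(N ≥ 10) = 1 − P(N ≤ 9) ≈ 0.2236.

0.2236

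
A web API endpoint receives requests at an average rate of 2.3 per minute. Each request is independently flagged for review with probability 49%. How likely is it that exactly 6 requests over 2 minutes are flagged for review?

Thinning: the requests that are flagged for review themselves form a Poisson process with rate 0.49 × 2.3 = 1.127 per minute.
Over the interval, μ = 1.127 × 2 = 2.254 (2 minutes).
P(N = 6) = e^(−2.254) · 2.254^6/6! ≈ 0.0191.

0.0191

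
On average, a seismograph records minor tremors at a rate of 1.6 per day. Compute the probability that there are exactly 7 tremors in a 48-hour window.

0.0278

Over the interval, μ = 1.6 × 2 = 3.2 (a 48-hour window = 2 days).
P(N = 7) = e^(−μ) μ^7/7! = e^(−3.2) · 3.2^7/5040 ≈ 0.0278.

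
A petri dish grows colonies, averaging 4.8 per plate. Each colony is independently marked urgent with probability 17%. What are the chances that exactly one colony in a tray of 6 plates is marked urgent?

Thinning: the colonies that are marked urgent themselves form a Poisson process with rate 0.17 × 4.8 = 0.816 per plate.
Over the interval, μ = 0.816 × 6 = 4.896 (a tray of 6 plates = 6 plates).
P(N = 1) = e^(−4.896) · 4.896^1/1! ≈ 0.0366.

0.0366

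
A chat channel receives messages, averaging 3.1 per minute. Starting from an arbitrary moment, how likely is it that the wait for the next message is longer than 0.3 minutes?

The wait for the next event is exponential with rate λ = 3.1 per minute.
P(T > 0.3) = e^(−λt) = e^(−3.1 × 0.3) = e^(−0.93) ≈ 0.3946.

0.3946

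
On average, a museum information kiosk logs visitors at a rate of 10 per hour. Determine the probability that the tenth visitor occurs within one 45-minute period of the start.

0.2236

Over the interval, μ = 10 × 0.75 = 7.5 (a 45-minute period = 0.75 hours).
The tenth arrival falls in the interval iff at least 10 events occur there: P(S_10 ≤ t) = P(N ≥ 10) = 1 − P(N ≤ 9) ≈ 0.2236.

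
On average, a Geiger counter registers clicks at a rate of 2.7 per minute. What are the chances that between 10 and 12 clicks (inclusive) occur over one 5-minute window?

Over the interval, μ = 2.7 × 5 = 13.5 (a 5-minute window = 5 minutes).
P(10 ≤ N ≤ 12) = Σ_{j=10}^{12} e^(−13.5) · 13.5^j/j! ≈ 0.2741.

0.2741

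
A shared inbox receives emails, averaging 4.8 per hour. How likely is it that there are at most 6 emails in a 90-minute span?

0.4204

Over the interval, μ = 4.8 × 1.5 = 7.2 (a 90-minute span = 1.5 hours).
P(N ≤ 6) = Σ_{j=0}^{6} e^(−μ) μ^j/j! ≈ 0.4204.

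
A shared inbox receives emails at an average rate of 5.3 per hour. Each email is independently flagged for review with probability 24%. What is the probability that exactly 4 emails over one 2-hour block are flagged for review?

0.1371

Thinning: the emails that are flagged for review themselves form a Poisson process with rate 0.24 × 5.3 = 1.272 per hour.
Over the interval, μ = 1.272 × 2 = 2.544 (a 2-hour block = 2 hours).
P(N = 4) = e^(−2.544) · 2.544^4/4! ≈ 0.1371.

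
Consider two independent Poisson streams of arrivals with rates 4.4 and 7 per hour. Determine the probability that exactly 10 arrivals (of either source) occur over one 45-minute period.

Independent Poisson processes superpose: combined rate λ = 4.4 + 7 = 11.4 per hour.
Over the interval, μ = 11.4 × 0.75 = 8.55 (a 45-minute period = 0.75 hours).
P(N = 10) = e^(−8.55) · 8.55^10/10! ≈ 0.1113.

0.1113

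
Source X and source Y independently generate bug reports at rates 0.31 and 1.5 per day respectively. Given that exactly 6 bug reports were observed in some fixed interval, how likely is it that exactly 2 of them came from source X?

Given the total, each event is independently from source X with probability p = λ_X/(λ_X+λ_Y) = 0.31/1.81 ≈ 0.1713.
So K ~ Binomial(6, 0.31/1.81): P(K = 2) = C(6,2) · (0.31/1.81)^2 · (1.5/1.81)^4 ≈ 0.2075.

0.2075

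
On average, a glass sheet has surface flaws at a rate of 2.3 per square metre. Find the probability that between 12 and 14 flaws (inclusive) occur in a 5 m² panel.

Over the interval, μ = 2.3 × 5 = 11.5 (a 5 m² panel = 5 square metres).
P(12 ≤ N ≤ 14) = Σ_{j=12}^{14} e^(−11.5) · 11.5^j/j! ≈ 0.2955.

0.2955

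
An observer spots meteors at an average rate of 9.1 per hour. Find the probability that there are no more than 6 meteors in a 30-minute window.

0.8246

Over the interval, μ = 9.1 × 0.5 = 4.55 (a 30-minute window = 0.5 hours).
P(N ≤ 6) = Σ_{j=0}^{6} e^(−μ) μ^j/j! ≈ 0.8246.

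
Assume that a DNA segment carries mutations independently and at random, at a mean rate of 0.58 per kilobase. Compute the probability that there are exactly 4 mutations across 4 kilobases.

Over the interval, μ = 0.58 × 4 = 2.32 (4 kilobases).
P(N = 4) = e^(−μ) μ^4/4! = e^(−2.32) · 2.32^4/24 ≈ 0.1186.

0.1186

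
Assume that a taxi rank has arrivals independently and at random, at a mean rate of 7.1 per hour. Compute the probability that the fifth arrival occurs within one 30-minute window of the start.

0.2840

Over the interval, μ = 7.1 × 0.5 = 3.55 (a 30-minute window = 0.5 hours).
The fifth arrival falls in the interval iff at least 5 events occur there: P(S_5 ≤ t) = P(N ≥ 5) = 1 − P(N ≤ 4) ≈ 0.2840.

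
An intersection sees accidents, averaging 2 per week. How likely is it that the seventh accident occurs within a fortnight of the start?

Over the interval, μ = 2 × 2 = 4 (a fortnight = 2 weeks).
The seventh arrival falls in the interval iff at least 7 events occur there: P(S_7 ≤ t) = P(N ≥ 7) = 1 − P(N ≤ 6) ≈ 0.1107.

0.1107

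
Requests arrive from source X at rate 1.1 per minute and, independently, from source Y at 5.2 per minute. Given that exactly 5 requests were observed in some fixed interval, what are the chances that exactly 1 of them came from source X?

Given the total, each event is independently from source X with probability p = λ_X/(λ_X+λ_Y) = 1.1/6.3 ≈ 0.1746.
So K ~ Binomial(5, 1.1/6.3): P(K = 1) = C(5,1) · (1.1/6.3)^1 · (5.2/6.3)^4 ≈ 0.4052.

0.4052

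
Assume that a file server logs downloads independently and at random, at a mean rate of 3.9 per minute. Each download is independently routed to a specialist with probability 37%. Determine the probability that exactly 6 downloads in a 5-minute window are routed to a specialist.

0.1441

Thinning: the downloads that are routed to a specialist themselves form a Poisson process with rate 0.37 × 3.9 = 1.443 per minute.
Over the interval, μ = 1.443 × 5 = 7.215 (a 5-minute window = 5 minutes).
P(N = 6) = e^(−7.215) · 7.215^6/6! ≈ 0.1441.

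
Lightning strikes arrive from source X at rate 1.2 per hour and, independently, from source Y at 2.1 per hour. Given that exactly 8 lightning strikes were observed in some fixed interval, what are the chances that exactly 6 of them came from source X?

0.0262

Given the total, each event is independently from source X with probability p = λ_X/(λ_X+λ_Y) = 1.2/3.3 ≈ 0.3636.
So K ~ Binomial(8, 1.2/3.3): P(K = 6) = C(8,6) · (1.2/3.3)^6 · (2.1/3.3)^2 ≈ 0.0262.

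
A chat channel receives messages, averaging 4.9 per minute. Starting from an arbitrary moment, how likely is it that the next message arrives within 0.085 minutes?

Inter-arrival times are exponential with rate λ = 4.9 per minute.
P(T ≤ 0.085) = 1 − e^(−λt) = 1 − e^(−4.9 × 0.085) = 1 − e^(−0.4165) ≈ 0.3406.

0.3406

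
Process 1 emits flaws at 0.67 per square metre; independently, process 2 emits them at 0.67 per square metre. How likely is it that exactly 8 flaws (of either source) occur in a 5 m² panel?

Independent Poisson processes superpose: combined rate λ = 0.67 + 0.67 = 1.34 per square metre.
Over the interval, μ = 1.34 × 5 = 6.7 (a 5 m² panel = 5 square metres).
P(N = 8) = e^(−6.7) · 6.7^8/8! ≈ 0.1240.

0.1240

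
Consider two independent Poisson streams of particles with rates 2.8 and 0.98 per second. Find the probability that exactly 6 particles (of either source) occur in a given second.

Independent Poisson processes superpose: combined rate λ = 2.8 + 0.98 = 3.78 per second.
So μ = 3.78.
P(N = 6) = e^(−3.78) · 3.78^6/6! ≈ 0.0925.

0.0925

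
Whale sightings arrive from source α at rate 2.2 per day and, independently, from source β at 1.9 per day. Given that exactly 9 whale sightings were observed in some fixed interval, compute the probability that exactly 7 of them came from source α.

0.0990

Given the total, each event is independently from source α with probability p = λ_α/(λ_α+λ_β) = 2.2/4.1 ≈ 0.5366.
So K ~ Binomial(9, 2.2/4.1): P(K = 7) = C(9,7) · (2.2/4.1)^7 · (1.9/4.1)^2 ≈ 0.0990.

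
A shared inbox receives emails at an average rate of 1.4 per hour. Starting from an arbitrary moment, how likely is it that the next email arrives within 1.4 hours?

0.8591

Inter-arrival times are exponential with rate λ = 1.4 per hour.
P(T ≤ 1.4) = 1 − e^(−λt) = 1 − e^(−1.4 × 1.4) = 1 − e^(−1.96) ≈ 0.8591.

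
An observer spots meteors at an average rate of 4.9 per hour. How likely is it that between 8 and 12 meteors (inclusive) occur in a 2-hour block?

0.5713

Over the interval, μ = 4.9 × 2 = 9.8 (a 2-hour block = 2 hours).
P(8 ≤ N ≤ 12) = Σ_{j=8}^{12} e^(−9.8) · 9.8^j/j! ≈ 0.5713.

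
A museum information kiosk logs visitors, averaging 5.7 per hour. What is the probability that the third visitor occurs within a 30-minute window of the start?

0.5424

Over the interval, μ = 5.7 × 0.5 = 2.85 (a 30-minute window = 0.5 hours).
The third arrival falls in the interval iff at least 3 events occur there: P(S_3 ≤ t) = P(N ≥ 3) = 1 − P(N ≤ 2) ≈ 0.5424.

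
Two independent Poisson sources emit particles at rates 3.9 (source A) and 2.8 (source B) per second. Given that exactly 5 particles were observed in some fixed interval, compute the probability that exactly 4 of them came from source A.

0.2399

Given the total, each event is independently from source A with probability p = λ_A/(λ_A+λ_B) = 3.9/6.7 ≈ 0.5821.
So K ~ Binomial(5, 3.9/6.7): P(K = 4) = C(5,4) · (3.9/6.7)^4 · (2.8/6.7)^1 ≈ 0.2399.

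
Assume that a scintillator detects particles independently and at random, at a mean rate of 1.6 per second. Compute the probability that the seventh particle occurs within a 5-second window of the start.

Over the interval, μ = 1.6 × 5 = 8 (a 5-second window = 5 seconds).
The seventh arrival falls in the interval iff at least 7 events occur there: P(S_7 ≤ t) = P(N ≥ 7) = 1 − P(N ≤ 6) ≈ 0.6866.

0.6866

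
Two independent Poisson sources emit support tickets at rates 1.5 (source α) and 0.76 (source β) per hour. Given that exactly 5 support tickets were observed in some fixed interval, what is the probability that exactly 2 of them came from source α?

0.1675

Given the total, each event is independently from source α with probability p = λ_α/(λ_α+λ_β) = 1.5/2.26 ≈ 0.6637.
So K ~ Binomial(5, 1.5/2.26): P(K = 2) = C(5,2) · (1.5/2.26)^2 · (0.76/2.26)^3 ≈ 0.1675.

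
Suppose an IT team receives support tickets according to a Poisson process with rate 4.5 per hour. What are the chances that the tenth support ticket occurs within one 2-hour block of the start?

0.4126

Over the interval, μ = 4.5 × 2 = 9 (a 2-hour block = 2 hours).
The tenth arrival falls in the interval iff at least 10 events occur there: P(S_10 ≤ t) = P(N ≥ 10) = 1 − P(N ≤ 9) ≈ 0.4126.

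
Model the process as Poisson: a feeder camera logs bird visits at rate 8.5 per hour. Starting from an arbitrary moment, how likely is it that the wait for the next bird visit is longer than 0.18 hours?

0.2165

The wait for the next event is exponential with rate λ = 8.5 per hour.
P(T > 0.18) = e^(−λt) = e^(−8.5 × 0.18) = e^(−1.53) ≈ 0.2165.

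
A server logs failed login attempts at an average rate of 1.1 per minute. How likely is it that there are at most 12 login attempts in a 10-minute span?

Over the interval, μ = 1.1 × 10 = 11 (a 10-minute span = 10 minutes).
P(N ≤ 12) = Σ_{j=0}^{12} e^(−μ) μ^j/j! ≈ 0.6887.

0.6887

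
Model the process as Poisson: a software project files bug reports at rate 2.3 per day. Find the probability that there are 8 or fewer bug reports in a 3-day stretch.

Over the interval, μ = 2.3 × 3 = 6.9 (a 3-day stretch = 3 days).
P(N ≤ 8) = Σ_{j=0}^{8} e^(−μ) μ^j/j! ≈ 0.7420.

0.7420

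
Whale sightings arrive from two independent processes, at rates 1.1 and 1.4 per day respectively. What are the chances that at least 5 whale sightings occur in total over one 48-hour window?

Independent Poisson processes superpose: combined rate λ = 1.1 + 1.4 = 2.5 per day.
Over the interval, μ = 2.5 × 2 = 5 (a 48-hour window = 2 days).
P(N ≥ 5) = 1 − P(N ≤ 4) ≈ 0.5595.

0.5595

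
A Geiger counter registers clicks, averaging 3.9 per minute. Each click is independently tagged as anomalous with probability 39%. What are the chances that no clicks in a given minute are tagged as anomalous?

0.2185

Thinning: the clicks that are tagged as anomalous themselves form a Poisson process with rate 0.39 × 3.9 = 1.521 per minute.
So μ = 1.521.
P(N = 0) = e^(−1.521) · 1.521^0/0! ≈ 0.2185.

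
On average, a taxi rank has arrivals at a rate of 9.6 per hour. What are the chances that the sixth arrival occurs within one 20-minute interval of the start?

Over the interval, μ = 9.6 × 1/3 = 3.2 (a 20-minute interval = 1/3 hours).
The sixth arrival falls in the interval iff at least 6 events occur there: P(S_6 ≤ t) = P(N ≥ 6) = 1 − P(N ≤ 5) ≈ 0.1054.

0.1054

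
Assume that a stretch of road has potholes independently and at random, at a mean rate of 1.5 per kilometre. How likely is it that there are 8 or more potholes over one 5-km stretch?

Over the interval, μ = 1.5 × 5 = 7.5 (a 5-km stretch = 5 kilometres).
P(N ≥ 8) = 1 − P(N ≤ 7) = 1 − Σ_{j=0}^{7} e^(−μ) μ^j/j! ≈ 0.4754.

0.4754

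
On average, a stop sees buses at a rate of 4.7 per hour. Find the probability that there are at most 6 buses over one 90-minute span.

Over the interval, μ = 4.7 × 1.5 = 7.05 (a 90-minute span = 1.5 hours).
P(N ≤ 6) = Σ_{j=0}^{6} e^(−μ) μ^j/j! ≈ 0.4423.

0.4423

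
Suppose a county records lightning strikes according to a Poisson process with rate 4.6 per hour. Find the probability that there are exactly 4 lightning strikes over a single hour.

0.1875

With mean μ = 4.6 per hour,
P(N = 4) = e^(−μ) μ^4/4! = e^(−4.6) · 4.6^4/24 ≈ 0.1875.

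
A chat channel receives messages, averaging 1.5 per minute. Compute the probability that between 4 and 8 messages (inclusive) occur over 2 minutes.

0.3490

Over the interval, μ = 1.5 × 2 = 3 (2 minutes).
P(4 ≤ N ≤ 8) = Σ_{j=4}^{8} e^(−3) · 3^j/j! ≈ 0.3490.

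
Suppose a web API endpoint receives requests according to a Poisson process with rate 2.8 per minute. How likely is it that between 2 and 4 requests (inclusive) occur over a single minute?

With mean μ = 2.8 per minute,
P(2 ≤ N ≤ 4) = Σ_{j=2}^{4} e^(−2.8) · 2.8^j/j! ≈ 0.6166.

0.6166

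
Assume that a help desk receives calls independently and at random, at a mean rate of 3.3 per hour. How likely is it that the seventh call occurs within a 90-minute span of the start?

0.2305

Over the interval, μ = 3.3 × 1.5 = 4.95 (a 90-minute span = 1.5 hours).
The seventh arrival falls in the interval iff at least 7 events occur there: P(S_7 ≤ t) = P(N ≥ 7) = 1 − P(N ≤ 6) ≈ 0.2305.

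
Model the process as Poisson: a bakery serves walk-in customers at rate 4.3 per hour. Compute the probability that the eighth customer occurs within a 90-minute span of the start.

0.3199

Over the interval, μ = 4.3 × 1.5 = 6.45 (a 90-minute span = 1.5 hours).
The eighth arrival falls in the interval iff at least 8 events occur there: P(S_8 ≤ t) = P(N ≥ 8) = 1 − P(N ≤ 7) ≈ 0.3199.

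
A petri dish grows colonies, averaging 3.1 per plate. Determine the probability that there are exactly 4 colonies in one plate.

With mean μ = 3.1 per plate,
P(N = 4) = e^(−μ) μ^4/4! = e^(−3.1) · 3.1^4/24 ≈ 0.1733.

0.1733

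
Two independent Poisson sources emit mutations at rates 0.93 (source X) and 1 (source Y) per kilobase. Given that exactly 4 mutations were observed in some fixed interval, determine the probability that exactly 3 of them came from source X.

Given the total, each event is independently from source X with probability p = λ_X/(λ_X+λ_Y) = 0.93/1.93 ≈ 0.4819.
So K ~ Binomial(4, 0.93/1.93): P(K = 3) = C(4,3) · (0.93/1.93)^3 · (1/1.93)^1 ≈ 0.2319.

0.2319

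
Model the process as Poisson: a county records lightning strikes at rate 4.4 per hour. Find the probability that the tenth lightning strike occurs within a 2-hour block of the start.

Over the interval, μ = 4.4 × 2 = 8.8 (a 2-hour block = 2 hours).
The tenth arrival falls in the interval iff at least 10 events occur there: P(S_10 ≤ t) = P(N ≥ 10) = 1 − P(N ≤ 9) ≈ 0.3863.

0.3863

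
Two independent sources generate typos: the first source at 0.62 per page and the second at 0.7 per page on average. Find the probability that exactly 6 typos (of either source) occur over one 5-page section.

Independent Poisson processes superpose: combined rate λ = 0.62 + 0.7 = 1.32 per page.
Over the interval, μ = 1.32 × 5 = 6.6 (a 5-page section = 5 pages).
P(N = 6) = e^(−6.6) · 6.6^6/6! ≈ 0.1562.

0.1562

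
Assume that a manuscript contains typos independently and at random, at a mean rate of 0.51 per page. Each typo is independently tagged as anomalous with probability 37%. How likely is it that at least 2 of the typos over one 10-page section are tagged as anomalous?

Thinning: the typos that are tagged as anomalous themselves form a Poisson process with rate 0.37 × 0.51 = 0.1887 per page.
Over the interval, μ = 0.1887 × 10 = 1.887 (a 10-page section = 10 pages).
P(N ≥ 2) = 1 − P(N ≤ 1) ≈ 0.5625.

0.5625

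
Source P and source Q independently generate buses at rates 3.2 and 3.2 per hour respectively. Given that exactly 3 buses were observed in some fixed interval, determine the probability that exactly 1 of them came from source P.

0.3750

Given the total, each event is independently from source P with probability p = λ_P/(λ_P+λ_Q) = 3.2/6.4 = 0.5000.
So K ~ Binomial(3, 3.2/6.4): P(K = 1) = C(3,1) · (3.2/6.4)^1 · (3.2/6.4)^2 ≈ 0.3750.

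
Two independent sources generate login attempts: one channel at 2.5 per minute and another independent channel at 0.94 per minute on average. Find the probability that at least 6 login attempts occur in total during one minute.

Independent Poisson processes superpose: combined rate λ = 2.5 + 0.94 = 3.44 per minute.
So μ = 3.44.
P(N ≥ 6) = 1 − P(N ≤ 5) ≈ 0.1346.

0.1346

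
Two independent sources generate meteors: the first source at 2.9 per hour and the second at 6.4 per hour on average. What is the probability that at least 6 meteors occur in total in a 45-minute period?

Independent Poisson processes superpose: combined rate λ = 2.9 + 6.4 = 9.3 per hour.
Over the interval, μ = 9.3 × 0.75 = 6.975 (a 45-minute period = 0.75 hours).
P(N ≥ 6) = 1 − P(N ≤ 5) ≈ 0.6961.

0.6961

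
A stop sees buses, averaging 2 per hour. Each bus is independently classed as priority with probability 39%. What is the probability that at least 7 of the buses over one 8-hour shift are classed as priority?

Thinning: the buses that are classed as priority themselves form a Poisson process with rate 0.39 × 2 = 0.78 per hour.
Over the interval, μ = 0.78 × 8 = 6.24 (an 8-hour shift = 8 hours).
P(N ≥ 7) = 1 − P(N ≤ 6) ≈ 0.4322.

0.4322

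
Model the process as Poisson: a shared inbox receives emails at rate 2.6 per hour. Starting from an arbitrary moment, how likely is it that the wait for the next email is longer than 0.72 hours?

The wait for the next event is exponential with rate λ = 2.6 per hour.
P(T > 0.72) = e^(−λt) = e^(−2.6 × 0.72) = e^(−1.872) ≈ 0.1538.

0.1538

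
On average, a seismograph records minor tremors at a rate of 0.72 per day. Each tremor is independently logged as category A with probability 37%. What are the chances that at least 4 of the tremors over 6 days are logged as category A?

0.0786

Thinning: the tremors that are logged as category A themselves form a Poisson process with rate 0.37 × 0.72 = 0.2664 per day.
Over the interval, μ = 0.2664 × 6 = 1.5984 (6 days).
P(N ≥ 4) = 1 − P(N ≤ 3) ≈ 0.0786.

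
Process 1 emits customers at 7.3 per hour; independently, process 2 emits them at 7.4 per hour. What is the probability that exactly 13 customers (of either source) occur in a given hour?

0.0992

Independent Poisson processes superpose: combined rate λ = 7.3 + 7.4 = 14.7 per hour.
So μ = 14.7.
P(N = 13) = e^(−14.7) · 14.7^13/13! ≈ 0.0992.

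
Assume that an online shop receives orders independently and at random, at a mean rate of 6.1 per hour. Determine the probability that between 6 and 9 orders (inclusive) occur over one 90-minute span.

0.4608

Over the interval, μ = 6.1 × 1.5 = 9.15 (a 90-minute span = 1.5 hours).
P(6 ≤ N ≤ 9) = Σ_{j=6}^{9} e^(−9.15) · 9.15^j/j! ≈ 0.4608.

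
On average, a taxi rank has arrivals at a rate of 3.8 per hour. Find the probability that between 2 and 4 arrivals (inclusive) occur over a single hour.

With mean μ = 3.8 per hour,
P(2 ≤ N ≤ 4) = Σ_{j=2}^{4} e^(−3.8) · 3.8^j/j! ≈ 0.5605.

0.5605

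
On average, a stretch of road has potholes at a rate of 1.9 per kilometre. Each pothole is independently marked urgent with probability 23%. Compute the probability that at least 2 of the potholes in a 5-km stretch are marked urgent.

0.6418

Thinning: the potholes that are marked urgent themselves form a Poisson process with rate 0.23 × 1.9 = 0.437 per kilometre.
Over the interval, μ = 0.437 × 5 = 2.185 (a 5-km stretch = 5 kilometres).
P(N ≥ 2) = 1 − P(N ≤ 1) ≈ 0.6418.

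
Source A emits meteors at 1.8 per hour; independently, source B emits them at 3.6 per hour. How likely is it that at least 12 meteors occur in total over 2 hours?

0.3969

Independent Poisson processes superpose: combined rate λ = 1.8 + 3.6 = 5.4 per hour.
Over the interval, μ = 5.4 × 2 = 10.8 (2 hours).
P(N ≥ 12) = 1 − P(N ≤ 11) ≈ 0.3969.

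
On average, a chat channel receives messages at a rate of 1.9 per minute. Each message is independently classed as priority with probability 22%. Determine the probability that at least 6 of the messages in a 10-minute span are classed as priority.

0.2436

Thinning: the messages that are classed as priority themselves form a Poisson process with rate 0.22 × 1.9 = 0.418 per minute.
Over the interval, μ = 0.418 × 10 = 4.18 (a 10-minute span = 10 minutes).
P(N ≥ 6) = 1 − P(N ≤ 5) ≈ 0.2436.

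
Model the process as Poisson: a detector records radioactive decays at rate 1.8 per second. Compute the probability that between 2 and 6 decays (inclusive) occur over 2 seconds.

Over the interval, μ = 1.8 × 2 = 3.6 (2 seconds).
P(2 ≤ N ≤ 6) = Σ_{j=2}^{6} e^(−3.6) · 3.6^j/j! ≈ 0.8010.

0.8010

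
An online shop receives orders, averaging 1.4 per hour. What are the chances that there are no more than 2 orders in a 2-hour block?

Over the interval, μ = 1.4 × 2 = 2.8 (a 2-hour block = 2 hours).
P(N ≤ 2) = Σ_{j=0}^{2} e^(−μ) μ^j/j! ≈ 0.4695.

0.4695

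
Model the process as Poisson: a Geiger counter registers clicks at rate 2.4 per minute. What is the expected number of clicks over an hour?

E[N] = λt = 2.4 × 60 = 144 (an hour = 60 minutes).

144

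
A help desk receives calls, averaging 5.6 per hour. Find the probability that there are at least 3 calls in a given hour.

0.9176

With mean μ = 5.6 per hour,
P(N ≥ 3) = 1 − P(N ≤ 2) = 1 − Σ_{j=0}^{2} e^(−μ) μ^j/j! ≈ 0.9176.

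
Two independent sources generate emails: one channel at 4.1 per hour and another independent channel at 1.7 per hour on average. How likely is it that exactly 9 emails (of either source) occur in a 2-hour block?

Independent Poisson processes superpose: combined rate λ = 4.1 + 1.7 = 5.8 per hour.
Over the interval, μ = 5.8 × 2 = 11.6 (a 2-hour block = 2 hours).
P(N = 9) = e^(−11.6) · 11.6^9/9! ≈ 0.0961.

0.0961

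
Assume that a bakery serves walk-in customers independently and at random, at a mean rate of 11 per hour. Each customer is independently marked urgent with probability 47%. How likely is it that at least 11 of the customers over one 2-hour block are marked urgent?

0.4594

Thinning: the customers that are marked urgent themselves form a Poisson process with rate 0.47 × 11 = 5.17 per hour.
Over the interval, μ = 5.17 × 2 = 10.34 (a 2-hour block = 2 hours).
P(N ≥ 11) = 1 − P(N ≤ 10) ≈ 0.4594.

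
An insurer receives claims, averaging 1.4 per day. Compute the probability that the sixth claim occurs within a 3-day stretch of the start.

0.2469

Over the interval, μ = 1.4 × 3 = 4.2 (a 3-day stretch = 3 days).
The sixth arrival falls in the interval iff at least 6 events occur there: P(S_6 ≤ t) = P(N ≥ 6) = 1 − P(N ≤ 5) ≈ 0.2469.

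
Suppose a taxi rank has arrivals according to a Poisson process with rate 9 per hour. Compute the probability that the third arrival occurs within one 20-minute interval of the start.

Over the interval, μ = 9 × 1/3 = 3 (a 20-minute interval = 1/3 hours).
The third arrival falls in the interval iff at least 3 events occur there: P(S_3 ≤ t) = P(N ≥ 3) = 1 − P(N ≤ 2) ≈ 0.5768.

0.5768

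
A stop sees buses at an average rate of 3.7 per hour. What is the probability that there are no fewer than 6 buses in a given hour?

0.1699

With mean μ = 3.7 per hour,
P(N ≥ 6) = 1 − P(N ≤ 5) = 1 − Σ_{j=0}^{5} e^(−μ) μ^j/j! ≈ 0.1699.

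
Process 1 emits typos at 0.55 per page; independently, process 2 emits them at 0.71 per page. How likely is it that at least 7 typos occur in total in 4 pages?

0.2437

Independent Poisson processes superpose: combined rate λ = 0.55 + 0.71 = 1.26 per page.
Over the interval, μ = 1.26 × 4 = 5.04 (4 pages).
P(N ≥ 7) = 1 − P(N ≤ 6) ≈ 0.2437.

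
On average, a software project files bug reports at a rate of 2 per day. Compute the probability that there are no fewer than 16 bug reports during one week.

Over the interval, μ = 2 × 7 = 14 (a week = 7 days).
P(N ≥ 16) = 1 − P(N ≤ 15) = 1 − Σ_{j=0}^{15} e^(−μ) μ^j/j! ≈ 0.3306.

0.3306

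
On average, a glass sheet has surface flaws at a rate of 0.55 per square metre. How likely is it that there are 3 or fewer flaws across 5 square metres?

0.7030

Over the interval, μ = 0.55 × 5 = 2.75 (5 square metres).
P(N ≤ 3) = Σ_{j=0}^{3} e^(−μ) μ^j/j! ≈ 0.7030.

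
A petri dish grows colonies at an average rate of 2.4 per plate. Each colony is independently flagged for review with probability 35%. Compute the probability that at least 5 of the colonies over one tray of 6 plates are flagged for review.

Thinning: the colonies that are flagged for review themselves form a Poisson process with rate 0.35 × 2.4 = 0.84 per plate.
Over the interval, μ = 0.84 × 6 = 5.04 (a tray of 6 plates = 6 plates).
P(N ≥ 5) = 1 − P(N ≤ 4) ≈ 0.5665.

0.5665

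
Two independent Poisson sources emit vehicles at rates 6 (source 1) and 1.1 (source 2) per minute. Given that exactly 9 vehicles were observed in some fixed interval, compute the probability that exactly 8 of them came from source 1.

Given the total, each event is independently from source 1 with probability p = λ_1/(λ_1+λ_2) = 6/7.1 ≈ 0.8451.
So K ~ Binomial(9, 6/7.1): P(K = 8) = C(9,8) · (6/7.1)^8 · (1.1/7.1)^1 ≈ 0.3627.

0.3627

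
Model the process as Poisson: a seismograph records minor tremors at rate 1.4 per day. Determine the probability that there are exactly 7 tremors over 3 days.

Over the interval, μ = 1.4 × 3 = 4.2 (3 days).
P(N = 7) = e^(−μ) μ^7/7! = e^(−4.2) · 4.2^7/5040 ≈ 0.0686.

0.0686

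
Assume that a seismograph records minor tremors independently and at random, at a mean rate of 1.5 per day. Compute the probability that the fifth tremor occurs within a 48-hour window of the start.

Over the interval, μ = 1.5 × 2 = 3 (a 48-hour window = 2 days).
The fifth arrival falls in the interval iff at least 5 events occur there: P(S_5 ≤ t) = P(N ≥ 5) = 1 − P(N ≤ 4) ≈ 0.1847.

0.1847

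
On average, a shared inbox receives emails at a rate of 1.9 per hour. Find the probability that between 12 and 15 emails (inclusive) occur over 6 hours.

0.3529

Over the interval, μ = 1.9 × 6 = 11.4 (6 hours).
P(12 ≤ N ≤ 15) = Σ_{j=12}^{15} e^(−11.4) · 11.4^j/j! ≈ 0.3529.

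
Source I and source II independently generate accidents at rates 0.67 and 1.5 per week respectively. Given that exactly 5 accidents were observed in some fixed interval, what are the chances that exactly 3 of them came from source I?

0.1406

Given the total, each event is independently from source I with probability p = λ_I/(λ_I+λ_II) = 0.67/2.17 ≈ 0.3088.
So K ~ Binomial(5, 0.67/2.17): P(K = 3) = C(5,3) · (0.67/2.17)^3 · (1.5/2.17)^2 ≈ 0.1406.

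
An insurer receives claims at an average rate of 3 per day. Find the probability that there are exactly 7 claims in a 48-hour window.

0.1377

Over the interval, μ = 3 × 2 = 6 (a 48-hour window = 2 days).
P(N = 7) = e^(−μ) μ^7/7! = e^(−6) · 6^7/5040 ≈ 0.1377.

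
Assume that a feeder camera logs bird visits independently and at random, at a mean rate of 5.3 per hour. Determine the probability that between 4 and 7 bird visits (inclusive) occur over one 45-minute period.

0.5120

Over the interval, μ = 5.3 × 0.75 = 3.975 (a 45-minute period = 0.75 hours).
P(4 ≤ N ≤ 7) = Σ_{j=4}^{7} e^(−3.975) · 3.975^j/j! ≈ 0.5120.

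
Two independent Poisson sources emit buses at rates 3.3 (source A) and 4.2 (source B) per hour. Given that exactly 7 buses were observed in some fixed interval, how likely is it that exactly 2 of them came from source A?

Given the total, each event is independently from source A with probability p = λ_A/(λ_A+λ_B) = 3.3/7.5 = 0.4400.
So K ~ Binomial(7, 3.3/7.5): P(K = 2) = C(7,2) · (3.3/7.5)^2 · (4.2/7.5)^5 ≈ 0.2239.

0.2239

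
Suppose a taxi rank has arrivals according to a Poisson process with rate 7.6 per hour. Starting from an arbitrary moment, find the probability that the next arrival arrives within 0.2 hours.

0.7813

Inter-arrival times are exponential with rate λ = 7.6 per hour.
P(T ≤ 0.2) = 1 − e^(−λt) = 1 − e^(−7.6 × 0.2) = 1 − e^(−1.52) ≈ 0.7813.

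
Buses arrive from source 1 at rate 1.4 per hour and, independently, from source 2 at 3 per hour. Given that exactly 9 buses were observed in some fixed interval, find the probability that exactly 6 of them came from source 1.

Given the total, each event is independently from source 1 with probability p = λ_1/(λ_1+λ_2) = 1.4/4.4 ≈ 0.3182.
So K ~ Binomial(9, 1.4/4.4): P(K = 6) = C(9,6) · (1.4/4.4)^6 · (3/4.4)^3 ≈ 0.0276.

0.0276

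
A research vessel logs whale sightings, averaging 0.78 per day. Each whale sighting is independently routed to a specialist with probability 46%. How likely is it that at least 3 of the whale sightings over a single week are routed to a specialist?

0.4592

Thinning: the whale sightings that are routed to a specialist themselves form a Poisson process with rate 0.46 × 0.78 = 0.3588 per day.
Over the interval, μ = 0.3588 × 7 = 2.5116 (a week = 7 days).
P(N ≥ 3) = 1 − P(N ≤ 2) ≈ 0.4592.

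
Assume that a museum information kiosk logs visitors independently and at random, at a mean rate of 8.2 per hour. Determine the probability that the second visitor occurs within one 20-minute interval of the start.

0.7573

Over the interval, μ = 8.2 × 1/3 ≈ 2.73333 (a 20-minute interval = 1/3 hours).
The second arrival falls in the interval iff at least 2 events occur there: P(S_2 ≤ t) = P(N ≥ 2) = 1 − P(N ≤ 1) ≈ 0.7573.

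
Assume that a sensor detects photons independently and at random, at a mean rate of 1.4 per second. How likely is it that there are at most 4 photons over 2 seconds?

0.8477

Over the interval, μ = 1.4 × 2 = 2.8 (2 seconds).
P(N ≤ 4) = Σ_{j=0}^{4} e^(−μ) μ^j/j! ≈ 0.8477.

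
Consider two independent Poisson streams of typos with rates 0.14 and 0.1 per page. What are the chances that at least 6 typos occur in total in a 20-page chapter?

Independent Poisson processes superpose: combined rate λ = 0.14 + 0.1 = 0.24 per page.
Over the interval, μ = 0.24 × 20 = 4.8 (a 20-page chapter = 20 pages).
P(N ≥ 6) = 1 − P(N ≤ 5) ≈ 0.3490.

0.3490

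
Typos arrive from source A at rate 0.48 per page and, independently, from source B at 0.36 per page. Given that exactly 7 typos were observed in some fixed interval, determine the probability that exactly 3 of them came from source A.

0.2203

Given the total, each event is independently from source A with probability p = λ_A/(λ_A+λ_B) = 0.48/0.84 ≈ 0.5714.
So K ~ Binomial(7, 0.48/0.84): P(K = 3) = C(7,3) · (0.48/0.84)^3 · (0.36/0.84)^4 ≈ 0.2203.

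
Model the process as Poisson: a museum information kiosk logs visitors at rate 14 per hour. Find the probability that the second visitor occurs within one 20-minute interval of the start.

0.9467

Over the interval, μ = 14 × 1/3 ≈ 4.66667 (a 20-minute interval = 1/3 hours).
The second arrival falls in the interval iff at least 2 events occur there: P(S_2 ≤ t) = P(N ≥ 2) = 1 − P(N ≤ 1) ≈ 0.9467.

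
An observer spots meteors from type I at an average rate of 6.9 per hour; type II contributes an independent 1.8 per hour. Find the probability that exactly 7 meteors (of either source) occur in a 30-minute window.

0.0755

Independent Poisson processes superpose: combined rate λ = 6.9 + 1.8 = 8.7 per hour.
Over the interval, μ = 8.7 × 0.5 = 4.35 (a 30-minute window = 0.5 hours).
P(N = 7) = e^(−4.35) · 4.35^7/7! ≈ 0.0755.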